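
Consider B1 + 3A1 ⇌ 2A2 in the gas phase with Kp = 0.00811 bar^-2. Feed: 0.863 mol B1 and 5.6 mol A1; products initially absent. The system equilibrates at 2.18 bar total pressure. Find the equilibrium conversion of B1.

X = 0.181

Take 0.863 mol B1 as basis and let X be its fractional conversion, so ξ = 0.863X.
At extent ξ: n_B1 = 0.863 − 0.863X; n_A1 = 5.6 − 2.59X; n_A2 = 1.73X.
Summing: n_T = 6.46 − 1.73X.
With p_i = (n_i/n_T)P, Kp = p_A2^2 / (p_B1 p_A1^3).
Setting this equal to 0.00811 bar^-2 and taking the physical root (0 < X < 1) gives X = 0.181.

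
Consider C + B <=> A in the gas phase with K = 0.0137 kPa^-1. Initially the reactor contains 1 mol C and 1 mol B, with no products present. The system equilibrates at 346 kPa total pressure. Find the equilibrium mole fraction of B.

Let X = conversion of C (basis 1 mol C); extent of reaction ξ = X.
Species balance: n_C = 1 − X; n_B = 1 − X; n_A = X.
Total moles n_T = 2 − X.
y_i = n_i/n_T, p_i = y_i·P. K = p_A / (p_C p_B).
This yields a degree-2 equation in X; solving on (0,1), X = 0.583.
Then n_B = 0.417, n_T = 1.42, so y_B = 0.294.

y_B = 0.294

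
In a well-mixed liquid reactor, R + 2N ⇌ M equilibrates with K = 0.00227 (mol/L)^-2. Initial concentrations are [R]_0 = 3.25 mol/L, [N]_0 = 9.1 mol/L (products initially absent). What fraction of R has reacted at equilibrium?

X = 0.133

Let X = conversion of R; extent ξ = 3.25·X mol/L.
Concentrations: [R] = 3.25 − 3.25X; [N] = 9.1 − 6.5X; [M] = 3.25X.
K = [M] / ([R] [N]^2).
Solving K = 0.00227 for X ∈ (0,1): X = 0.133.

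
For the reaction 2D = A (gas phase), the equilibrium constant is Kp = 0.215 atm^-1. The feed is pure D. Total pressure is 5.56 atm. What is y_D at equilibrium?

y_D = 0.587

Let X = conversion of D (basis 1 mol D); extent of reaction ξ = 0.5X.
Mole table: n_D = 1 − X; n_A = 0.5X.
Total moles n_T = 1 − 0.5X.
With p_i = (n_i/n_T)P, Kp = p_A / (p_D^2).
Substituting and setting equal to 0.215 atm^-1 gives a polynomial in X; the root in (0,1) is X = 0.584.
Then n_D = 0.416, n_T = 0.708, so y_D = 0.587.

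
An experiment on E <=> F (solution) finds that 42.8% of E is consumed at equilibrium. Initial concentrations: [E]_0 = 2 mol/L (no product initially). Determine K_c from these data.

Let X = conversion of E.
Concentrations: [E] = 2 − 2X; [F] = 2X.
At X = 0.428: [E] = 1.14, [F] = 0.856.
K_c = [F] / ([E]) = 0.748.

K_c = 0.748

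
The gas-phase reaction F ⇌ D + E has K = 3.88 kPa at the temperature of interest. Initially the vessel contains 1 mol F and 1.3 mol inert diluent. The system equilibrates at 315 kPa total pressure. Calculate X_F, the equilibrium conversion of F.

X = 0.160

Let X = conversion of F (basis 1 mol F); extent of reaction ξ = X.
Species balance: n_F = 1 − X; n_D = X; n_E = X; n_I = 1.3 (inert).
Total moles n_T = 2.3 + X.
y_i = n_i/n_T, p_i = y_i·P. K = p_D p_E / (p_F).
This yields a degree-2 equation in X; solving on (0,1), X = 0.160.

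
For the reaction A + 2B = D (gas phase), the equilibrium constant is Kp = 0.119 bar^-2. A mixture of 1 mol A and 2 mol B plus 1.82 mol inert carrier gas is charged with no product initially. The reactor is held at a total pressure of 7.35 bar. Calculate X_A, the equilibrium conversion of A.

X = 0.377

Let X = conversion of A (basis 1 mol A); extent of reaction ξ = X.
Mole table: n_A = 1 − X; n_B = 2 − 2X; n_D = X; n_I = 1.82 (inert).
n_T = Σnᵢ = 4.82 − 2X.
With p_i = (n_i/n_T)P, Kp = p_D / (p_A p_B^2).
Equating to 0.119 bar^-2 and solving on 0 < X < 1: X = 0.377.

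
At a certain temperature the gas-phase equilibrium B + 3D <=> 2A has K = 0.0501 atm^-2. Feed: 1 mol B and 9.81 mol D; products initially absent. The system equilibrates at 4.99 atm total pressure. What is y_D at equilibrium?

Basis: 1 mol B initially; let X = conversion of B. Extent ξ = X.
Moles: n_B = 1 − X; n_D = 9.81 − 3X; n_A = 2X.
n_T = Σnᵢ = 10.8 − 2X.
y_i = n_i/n_T, p_i = y_i·P. K = p_A^2 / (p_B p_D^3).
Equating to 0.0501 atm^-2 and solving on 0 < X < 1: X = 0.698.
Then n_D = 7.72, n_T = 9.41, so y_D = 0.820.

y_D = 0.820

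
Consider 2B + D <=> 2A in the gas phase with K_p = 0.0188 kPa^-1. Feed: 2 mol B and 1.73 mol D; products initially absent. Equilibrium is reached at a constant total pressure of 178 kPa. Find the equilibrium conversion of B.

Let X = conversion of B (basis 2 mol B); extent of reaction ξ = X.
Species balance: n_B = 2 − 2X; n_D = 1.73 − X; n_A = 2X.
n_T = Σnᵢ = 3.73 − X.
y_i = n_i/n_T, p_i = y_i·P. K_p = p_A^2 / (p_B^2 p_D).
This yields a degree-3 equation in X; solving on (0,1), X = 0.528.

X = 0.528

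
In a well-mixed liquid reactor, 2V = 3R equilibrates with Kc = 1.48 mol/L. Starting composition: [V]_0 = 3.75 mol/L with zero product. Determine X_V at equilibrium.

X = 0.362

Let X = conversion of V; extent ξ = 3.75X/2 mol/L.
Concentrations: [V] = 3.75 − 3.75X; [R] = 5.62X.
Kc = [R]^3 / ([V]^2).
Solving Kc = 1.48 for X ∈ (0,1): X = 0.362.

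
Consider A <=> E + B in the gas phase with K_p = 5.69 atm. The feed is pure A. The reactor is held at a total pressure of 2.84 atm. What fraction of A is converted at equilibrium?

Basis: 1 mol A initially; let X = conversion of A. Extent ξ = X.
Species balance: n_A = 1 − X; n_E = X; n_B = X.
Total moles n_T = 1 + X.
Mole fractions y_i = n_i/n_T; K_p = p_E p_B / (p_A) with p_i = y_i·P.
This yields a degree-2 equation in X; solving on (0,1), X = 0.817.

X = 0.817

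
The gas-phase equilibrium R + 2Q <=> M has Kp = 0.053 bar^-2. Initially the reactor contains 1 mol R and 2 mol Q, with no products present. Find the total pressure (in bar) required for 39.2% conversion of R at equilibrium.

P = 6.36 bar

Let X = conversion of R (basis 1 mol R); extent of reaction ξ = X.
At extent ξ: n_R = 1 − X; n_Q = 2 − 2X; n_M = X.
n_T = Σnᵢ = 3 − 2X.
Kp = p_M / (p_R p_Q^2) with p_i = (n_i/n_T)·P.
At X = 0.392: the mole-fraction product g(X) = Π y_i^ν_i = 2.141. Since Kp = g(X)·P^{-2}, P = (g/Kp)^(1/2) = (2.141/0.053)^(1/2) = 6.36 bar.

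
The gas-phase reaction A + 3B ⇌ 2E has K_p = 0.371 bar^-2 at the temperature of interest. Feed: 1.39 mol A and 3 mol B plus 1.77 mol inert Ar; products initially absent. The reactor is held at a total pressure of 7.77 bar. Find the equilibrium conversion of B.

X = 0.587

Let X = conversion of B (basis 3 mol B); extent of reaction ξ = X.
Moles: n_A = 1.39 − X; n_B = 3 − 3X; n_E = 2X; n_I = 1.77 (inert).
n_T = Σnᵢ = 6.16 − 2X.
Mole fractions y_i = n_i/n_T; K_p = p_E^2 / (p_A p_B^3) with p_i = y_i·P.
This yields a degree-4 equation in X; solving on (0,1), X = 0.587.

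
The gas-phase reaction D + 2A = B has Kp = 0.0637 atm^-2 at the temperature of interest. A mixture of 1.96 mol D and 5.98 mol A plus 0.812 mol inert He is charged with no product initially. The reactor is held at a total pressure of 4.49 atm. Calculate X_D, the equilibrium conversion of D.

X = 0.336

Basis: 1.96 mol D initially; let X = conversion of D. Extent ξ = 1.96X.
Moles: n_D = 1.96 − 1.96X; n_A = 5.98 − 3.92X; n_B = 1.96X; n_I = 0.812 (inert).
n_T = Σnᵢ = 8.75 − 3.92X.
Mole fractions y_i = n_i/n_T; Kp = p_B / (p_D p_A^2) with p_i = y_i·P.
Setting this equal to 0.0637 atm^-2 and taking the physical root (0 < X < 1) gives X = 0.336.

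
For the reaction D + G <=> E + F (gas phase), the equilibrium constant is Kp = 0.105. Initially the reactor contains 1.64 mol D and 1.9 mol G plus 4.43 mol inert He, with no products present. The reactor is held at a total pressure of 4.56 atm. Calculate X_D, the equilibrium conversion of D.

Take 1.64 mol D as basis and let X be its fractional conversion, so ξ = 1.64X.
At extent ξ: n_D = 1.64 − 1.64X; n_G = 1.9 − 1.64X; n_E = 1.64X; n_F = 1.64X; n_I = 4.43 (inert).
n_T stays at 7.97 (no change in mole number).
Mole fractions y_i = n_i/n_T; Kp = p_E p_F / (p_D p_G) with p_i = y_i·P.
This yields a degree-2 equation in X; solving on (0,1), X = 0.263.

X = 0.263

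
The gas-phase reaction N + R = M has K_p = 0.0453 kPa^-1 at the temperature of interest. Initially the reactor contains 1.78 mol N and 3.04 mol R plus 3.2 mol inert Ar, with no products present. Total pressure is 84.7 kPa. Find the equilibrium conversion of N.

X = 0.532

Take 1.78 mol N as basis and let X be its fractional conversion, so ξ = 1.78X.
At extent ξ: n_N = 1.78 − 1.78X; n_R = 3.04 − 1.78X; n_M = 1.78X; n_I = 3.2 (inert).
Summing: n_T = 8.02 − 1.78X.
With p_i = (n_i/n_T)P, K_p = p_M / (p_N p_R).
Setting this equal to 0.0453 kPa^-1 and taking the physical root (0 < X < 1) gives X = 0.532.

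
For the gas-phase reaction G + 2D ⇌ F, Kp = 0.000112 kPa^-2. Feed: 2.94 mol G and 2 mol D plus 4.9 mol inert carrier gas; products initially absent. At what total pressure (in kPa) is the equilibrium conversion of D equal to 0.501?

P = 379 kPa

Basis: 2 mol D initially; let X = conversion of D. Extent ξ = X.
Species balance: n_G = 2.94 − X; n_D = 2 − 2X; n_F = X; n_I = 4.9 (inert).
Summing: n_T = 9.84 − 2X.
Kp = p_F / (p_G p_D^2) with p_i = (n_i/n_T)·P.
At X = 0.501: the mole-fraction product g(X) = Π y_i^ν_i = 16.11. Since Kp = g(X)·P^{-2}, P = (g/Kp)^(1/2) = (16.11/0.000112)^(1/2) = 379 kPa.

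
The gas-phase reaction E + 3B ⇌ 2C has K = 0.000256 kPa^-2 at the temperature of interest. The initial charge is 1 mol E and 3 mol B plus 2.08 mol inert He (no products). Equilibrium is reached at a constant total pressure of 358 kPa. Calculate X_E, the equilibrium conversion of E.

Take 1 mol E as basis and let X be its fractional conversion, so ξ = X.
Species balance: n_E = 1 − X; n_B = 3 − 3X; n_C = 2X; n_I = 2.08 (inert).
Total moles n_T = 6.08 − 2X.
Mole fractions y_i = n_i/n_T; K = p_C^2 / (p_E p_B^3) with p_i = y_i·P.
Equating to 0.000256 kPa^-2 and solving on 0 < X < 1: X = 0.566.

X = 0.566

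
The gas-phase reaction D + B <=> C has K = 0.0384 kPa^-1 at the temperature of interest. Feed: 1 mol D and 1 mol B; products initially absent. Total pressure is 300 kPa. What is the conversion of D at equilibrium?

X = 0.717

Basis: 1 mol D initially; let X = conversion of D. Extent ξ = X.
Species balance: n_D = 1 − X; n_B = 1 − X; n_C = X.
Total moles n_T = 2 − X.
y_i = n_i/n_T, p_i = y_i·P. K = p_C / (p_D p_B).
This yields a degree-2 equation in X; solving on (0,1), X = 0.717.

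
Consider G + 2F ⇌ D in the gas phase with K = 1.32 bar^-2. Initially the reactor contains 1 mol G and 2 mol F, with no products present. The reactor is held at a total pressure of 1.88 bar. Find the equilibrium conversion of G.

X = 0.525

Take 1 mol G as basis and let X be its fractional conversion, so ξ = X.
Species balance: n_G = 1 − X; n_F = 2 − 2X; n_D = X.
Summing: n_T = 3 − 2X.
Mole fractions y_i = n_i/n_T; K = p_D / (p_G p_F^2) with p_i = y_i·P.
This yields a degree-3 equation in X; solving on (0,1), X = 0.525.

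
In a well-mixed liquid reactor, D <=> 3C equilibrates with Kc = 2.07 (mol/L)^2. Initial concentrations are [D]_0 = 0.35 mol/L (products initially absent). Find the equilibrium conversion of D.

Let X = conversion of D; extent ξ = 0.35·X mol/L.
Concentrations: [D] = 0.35 − 0.35X; [C] = 1.05X.
Kc = [C]^3 / ([D]).
Setting equal to 2.07 and solving for X on (0,1) gives X = 0.620.

X = 0.620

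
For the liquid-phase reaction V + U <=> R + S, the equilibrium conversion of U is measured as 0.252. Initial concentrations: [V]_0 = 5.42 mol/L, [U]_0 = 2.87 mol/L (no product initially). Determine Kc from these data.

Let X = conversion of U.
Concentrations: [V] = 5.42 − 2.87X; [U] = 2.87 − 2.87X; [R] = 2.87X; [S] = 2.87X.
At X = 0.252: [V] = 4.7, [U] = 2.15, [R] = 0.723, [S] = 0.723.
Kc = [R] [S] / ([V] [U]) = 0.0519.

Kc = 0.0519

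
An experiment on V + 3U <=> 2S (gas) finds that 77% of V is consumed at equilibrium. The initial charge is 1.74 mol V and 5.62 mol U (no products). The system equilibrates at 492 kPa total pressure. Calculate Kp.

Take 1.74 mol V as basis and let X be its fractional conversion, so ξ = 1.74X.
Mole table: n_V = 1.74 − 1.74X; n_U = 5.62 − 5.22X; n_S = 3.48X.
n_T = Σnᵢ = 7.36 − 3.48X.
At X = 0.77: n_V = 0.4, n_U = 1.6, n_S = 2.68, n_T = 4.68.
p_i = (n_i/n_T)·P. Kp = p_S^2 / (p_V p_U^3) = 0.000396 kPa^-2.

Kp = 0.000396 kPa^-2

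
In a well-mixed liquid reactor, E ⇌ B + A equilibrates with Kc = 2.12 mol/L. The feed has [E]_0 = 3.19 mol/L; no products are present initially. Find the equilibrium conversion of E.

X = 0.548

Let X = conversion of E; extent ξ = 3.19·X mol/L.
Concentrations: [E] = 3.19 − 3.19X; [B] = 3.19X; [A] = 3.19X.
Kc = [B] [A] / ([E]).
Equating to 2.12 mol/L: the physical root is X = 0.548.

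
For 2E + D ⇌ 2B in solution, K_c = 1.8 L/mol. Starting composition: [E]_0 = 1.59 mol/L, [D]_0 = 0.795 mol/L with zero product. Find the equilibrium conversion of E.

Let X = conversion of E; extent ξ = 1.59X/2 mol/L.
Concentrations: [E] = 1.59 − 1.59X; [D] = 0.795 − 0.795X; [B] = 1.59X.
K_c = [B]^2 / ([E]^2 [D]).
Equating to 1.8 L/mol: the physical root is X = 0.466.

X = 0.466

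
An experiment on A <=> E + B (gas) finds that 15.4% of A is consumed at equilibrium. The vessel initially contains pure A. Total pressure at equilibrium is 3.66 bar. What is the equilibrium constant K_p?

Let X = conversion of A (basis 1 mol A); extent of reaction ξ = X.
Mole table: n_A = 1 − X; n_E = X; n_B = X.
Total moles n_T = 1 + X.
At X = 0.154: n_A = 0.846, n_E = 0.154, n_B = 0.154, n_T = 1.15.
p_i = (n_i/n_T)·P. K_p = p_E p_B / (p_A) = 0.0889 bar.

K_p = 0.0889 bar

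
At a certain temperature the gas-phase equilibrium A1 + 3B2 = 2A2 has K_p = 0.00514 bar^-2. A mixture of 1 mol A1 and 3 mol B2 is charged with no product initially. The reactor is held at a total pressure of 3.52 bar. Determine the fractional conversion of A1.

Basis: 1 mol A1 initially; let X = conversion of A1. Extent ξ = X.
Species balance: n_A1 = 1 − X; n_B2 = 3 − 3X; n_A2 = 2X.
Summing: n_T = 4 − 2X.
Mole fractions y_i = n_i/n_T; K_p = p_A2^2 / (p_A1 p_B2^3) with p_i = y_i·P.
Substituting and setting equal to 0.00514 bar^-2 gives a polynomial in X; the root in (0,1) is X = 0.132.

X = 0.132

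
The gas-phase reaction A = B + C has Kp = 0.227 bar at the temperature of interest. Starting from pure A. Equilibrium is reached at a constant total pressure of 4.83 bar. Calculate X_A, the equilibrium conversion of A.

Take 1 mol A as basis and let X be its fractional conversion, so ξ = X.
Species balance: n_A = 1 − X; n_B = X; n_C = X.
n_T = Σnᵢ = 1 + X.
y_i = n_i/n_T, p_i = y_i·P. Kp = p_B p_C / (p_A).
Equating to 0.227 bar and solving on 0 < X < 1: X = 0.212.

X = 0.212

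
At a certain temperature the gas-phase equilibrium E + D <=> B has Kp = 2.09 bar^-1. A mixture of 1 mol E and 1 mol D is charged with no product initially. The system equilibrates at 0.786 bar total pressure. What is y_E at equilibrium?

Take 1 mol E as basis and let X be its fractional conversion, so ξ = X.
Mole table: n_E = 1 − X; n_D = 1 − X; n_B = X.
Summing: n_T = 2 − X.
y_i = n_i/n_T, p_i = y_i·P. Kp = p_B / (p_E p_D).
Substituting and setting equal to 2.09 bar^-1 gives a polynomial in X; the root in (0,1) is X = 0.385.
Then n_E = 0.615, n_T = 1.62, so y_E = 0.381.

y_E = 0.381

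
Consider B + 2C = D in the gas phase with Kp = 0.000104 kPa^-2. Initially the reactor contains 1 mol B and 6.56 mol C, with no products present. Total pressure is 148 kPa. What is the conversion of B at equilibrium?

X = 0.618

Take 1 mol B as basis and let X be its fractional conversion, so ξ = X.
Moles: n_B = 1 − X; n_C = 6.56 − 2X; n_D = X.
Summing: n_T = 7.56 − 2X.
With p_i = (n_i/n_T)P, Kp = p_D / (p_B p_C^2).
Substituting and setting equal to 0.000104 kPa^-2 gives a polynomial in X; the root in (0,1) is X = 0.618.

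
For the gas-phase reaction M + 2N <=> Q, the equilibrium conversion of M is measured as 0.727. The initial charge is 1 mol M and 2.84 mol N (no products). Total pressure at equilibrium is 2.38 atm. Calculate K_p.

Basis: 1 mol M initially; let X = conversion of M. Extent ξ = X.
At extent ξ: n_M = 1 − X; n_N = 2.84 − 2X; n_Q = X.
Summing: n_T = 3.84 − 2X.
At X = 0.727: n_M = 0.273, n_N = 1.39, n_Q = 0.727, n_T = 2.39.
p_i = (n_i/n_T)·P. K_p = p_Q / (p_M p_N^2) = 1.39 atm^-2.

K_p = 1.39 atm^-2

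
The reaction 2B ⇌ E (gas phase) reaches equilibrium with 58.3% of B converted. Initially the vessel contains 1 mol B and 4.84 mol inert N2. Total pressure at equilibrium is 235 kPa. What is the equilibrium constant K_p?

K_p = 0.0396 kPa^-1

Basis: 1 mol B initially; let X = conversion of B. Extent ξ = 0.5X.
At extent ξ: n_B = 1 − X; n_E = 0.5X; n_I = 4.84 (inert).
Summing: n_T = 5.84 − 0.5X.
At X = 0.583: n_B = 0.417, n_E = 0.291, n_T = 5.55.
p_i = (n_i/n_T)·P. K_p = p_E / (p_B^2) = 0.0396 kPa^-1.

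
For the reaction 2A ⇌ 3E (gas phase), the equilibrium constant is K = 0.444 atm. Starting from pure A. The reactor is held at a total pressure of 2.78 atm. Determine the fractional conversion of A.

Take 1 mol A as basis and let X be its fractional conversion, so ξ = 0.5X.
Species balance: n_A = 1 − X; n_E = 1.5X.
Total moles n_T = 1 + 0.5X.
y_i = n_i/n_T, p_i = y_i·P. K = p_E^3 / (p_A^2).
This yields a degree-3 equation in X; solving on (0,1), X = 0.299.

X = 0.299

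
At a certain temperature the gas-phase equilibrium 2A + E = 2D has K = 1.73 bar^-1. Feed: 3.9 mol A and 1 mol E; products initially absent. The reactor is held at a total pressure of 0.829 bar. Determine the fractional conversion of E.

Let X = conversion of E (basis 1 mol E); extent of reaction ξ = X.
Mole table: n_A = 3.9 − 2X; n_E = 1 − X; n_D = 2X.
Total moles n_T = 4.9 − X.
Mole fractions y_i = n_i/n_T; K = p_D^2 / (p_A^2 p_E) with p_i = y_i·P.
Setting this equal to 1.73 bar^-1 and taking the physical root (0 < X < 1) gives X = 0.544.

X = 0.544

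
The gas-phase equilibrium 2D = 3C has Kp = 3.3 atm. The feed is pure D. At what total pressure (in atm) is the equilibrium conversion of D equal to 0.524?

Basis: 1 mol D initially; let X = conversion of D. Extent ξ = 0.5X.
Moles: n_D = 1 − X; n_C = 1.5X.
n_T = Σnᵢ = 1 + 0.5X.
Kp = p_C^3 / (p_D^2) with p_i = (n_i/n_T)·P.
At X = 0.524: the mole-fraction product g(X) = Π y_i^ν_i = 1.698. Since Kp = g(X)·P^{1}, P = (Kp/g)^(1/1) = (3.3/1.698)^(1/1) = 1.94 atm.

P = 1.94 atm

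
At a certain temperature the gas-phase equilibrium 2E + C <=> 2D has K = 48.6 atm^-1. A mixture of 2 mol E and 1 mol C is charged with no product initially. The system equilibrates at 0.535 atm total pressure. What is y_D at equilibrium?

y_D = 0.564

Take 2 mol E as basis and let X be its fractional conversion, so ξ = X.
Mole table: n_E = 2 − 2X; n_C = 1 − X; n_D = 2X.
Summing: n_T = 3 − X.
With p_i = (n_i/n_T)P, K = p_D^2 / (p_E^2 p_C).
Substituting and setting equal to 48.6 atm^-1 gives a polynomial in X; the root in (0,1) is X = 0.660.
Then n_D = 1.32, n_T = 2.34, so y_D = 0.564.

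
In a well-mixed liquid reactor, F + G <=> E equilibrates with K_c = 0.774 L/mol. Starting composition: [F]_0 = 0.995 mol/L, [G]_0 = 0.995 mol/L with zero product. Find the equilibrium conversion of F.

X = 0.338

Let X = conversion of F; extent ξ = 0.995·X mol/L.
Concentrations: [F] = 0.995 − 0.995X; [G] = 0.995 − 0.995X; [E] = 0.995X.
K_c = [E] / ([F] [G]).
Setting equal to 0.774 and solving for X on (0,1) gives X = 0.338.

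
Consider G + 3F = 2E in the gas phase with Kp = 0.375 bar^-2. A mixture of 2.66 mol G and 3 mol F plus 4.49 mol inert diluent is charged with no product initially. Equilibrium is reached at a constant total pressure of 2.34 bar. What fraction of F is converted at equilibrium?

Let X = conversion of F (basis 3 mol F); extent of reaction ξ = X.
At extent ξ: n_G = 2.66 − X; n_F = 3 − 3X; n_E = 2X; n_I = 4.49 (inert).
Summing: n_T = 10.2 − 2X.
Mole fractions y_i = n_i/n_T; Kp = p_E^2 / (p_G p_F^3) with p_i = y_i·P.
Substituting and setting equal to 0.375 bar^-2 gives a polynomial in X; the root in (0,1) is X = 0.329.

X = 0.329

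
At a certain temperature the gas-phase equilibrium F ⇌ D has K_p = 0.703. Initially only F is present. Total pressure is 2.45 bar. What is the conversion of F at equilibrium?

X = 0.413

Basis: 1 mol F initially; let X = conversion of F. Extent ξ = X.
At extent ξ: n_F = 1 − X; n_D = X.
n_T stays at 1 (no change in mole number).
With p_i = (n_i/n_T)P, K_p = p_D / (p_F).
Setting this equal to 0.703 and taking the physical root (0 < X < 1) gives X = 0.413.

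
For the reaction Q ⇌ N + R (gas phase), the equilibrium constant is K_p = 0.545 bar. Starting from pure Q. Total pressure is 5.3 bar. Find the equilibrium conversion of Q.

Take 1 mol Q as basis and let X be its fractional conversion, so ξ = X.
Moles: n_Q = 1 − X; n_N = X; n_R = X.
Summing: n_T = 1 + X.
Mole fractions y_i = n_i/n_T; K_p = p_N p_R / (p_Q) with p_i = y_i·P.
Equating to 0.545 bar and solving on 0 < X < 1: X = 0.305.

X = 0.305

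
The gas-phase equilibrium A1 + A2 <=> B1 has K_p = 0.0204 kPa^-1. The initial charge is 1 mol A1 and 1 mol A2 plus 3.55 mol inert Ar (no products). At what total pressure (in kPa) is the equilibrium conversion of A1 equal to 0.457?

Let X = conversion of A1 (basis 1 mol A1); extent of reaction ξ = X.
At extent ξ: n_A1 = 1 − X; n_A2 = 1 − X; n_B1 = X; n_I = 3.55 (inert).
Total moles n_T = 5.55 − X.
K_p = p_B1 / (p_A1 p_A2) with p_i = (n_i/n_T)·P.
At X = 0.457: the mole-fraction product g(X) = Π y_i^ν_i = 7.894. Since K_p = g(X)·P^{-1}, P = (g/K_p)^(1/1) = (7.894/0.0204)^(1/1) = 387 kPa.

P = 387 kPa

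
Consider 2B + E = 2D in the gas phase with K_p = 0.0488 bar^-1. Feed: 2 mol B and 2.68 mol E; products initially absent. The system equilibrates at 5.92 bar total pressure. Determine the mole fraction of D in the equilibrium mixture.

Take 2 mol B as basis and let X be its fractional conversion, so ξ = X.
Mole table: n_B = 2 − 2X; n_E = 2.68 − X; n_D = 2X.
Total moles n_T = 4.68 − X.
y_i = n_i/n_T, p_i = y_i·P. K_p = p_D^2 / (p_B^2 p_E).
Setting this equal to 0.0488 bar^-1 and taking the physical root (0 < X < 1) gives X = 0.284.
Then n_D = 0.568, n_T = 4.4, so y_D = 0.129.

y_D = 0.129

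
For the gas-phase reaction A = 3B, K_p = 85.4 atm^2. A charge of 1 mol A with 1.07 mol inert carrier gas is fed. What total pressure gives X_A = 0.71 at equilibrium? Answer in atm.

P = 5.59 atm

Let X = conversion of A (basis 1 mol A); extent of reaction ξ = X.
At extent ξ: n_A = 1 − X; n_B = 3X; n_I = 1.07 (inert).
Summing: n_T = 2.07 + 2X.
K_p = p_B^3 / (p_A) with p_i = (n_i/n_T)·P.
At X = 0.71: the mole-fraction product g(X) = Π y_i^ν_i = 2.736. Since K_p = g(X)·P^{2}, P = (K_p/g)^(1/2) = (85.4/2.736)^(1/2) = 5.59 atm.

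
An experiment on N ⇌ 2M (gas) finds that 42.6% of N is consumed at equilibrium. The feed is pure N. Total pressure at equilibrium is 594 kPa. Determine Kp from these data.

Kp = 527 kPa

Take 1 mol N as basis and let X be its fractional conversion, so ξ = X.
Species balance: n_N = 1 − X; n_M = 2X.
Total moles n_T = 1 + X.
At X = 0.426: n_N = 0.574, n_M = 0.852, n_T = 1.43.
p_i = (n_i/n_T)·P. Kp = p_M^2 / (p_N) = 527 kPa.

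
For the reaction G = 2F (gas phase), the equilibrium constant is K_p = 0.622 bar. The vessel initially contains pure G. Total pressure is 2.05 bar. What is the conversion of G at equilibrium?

X = 0.266

Take 1 mol G as basis and let X be its fractional conversion, so ξ = X.
Moles: n_G = 1 − X; n_F = 2X.
n_T = Σnᵢ = 1 + X.
With p_i = (n_i/n_T)P, K_p = p_F^2 / (p_G).
Equating to 0.622 bar and solving on 0 < X < 1: X = 0.266.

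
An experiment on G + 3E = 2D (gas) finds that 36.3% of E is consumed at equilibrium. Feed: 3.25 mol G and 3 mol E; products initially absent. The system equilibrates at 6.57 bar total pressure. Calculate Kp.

Basis: 3 mol E initially; let X = conversion of E. Extent ξ = X.
Moles: n_G = 3.25 − X; n_E = 3 − 3X; n_D = 2X.
Total moles n_T = 6.25 − 2X.
At X = 0.363: n_G = 2.89, n_E = 1.91, n_D = 0.726, n_T = 5.52.
p_i = (n_i/n_T)·P. Kp = p_D^2 / (p_G p_E^3) = 0.0185 bar^-2.

Kp = 0.0185 bar^-2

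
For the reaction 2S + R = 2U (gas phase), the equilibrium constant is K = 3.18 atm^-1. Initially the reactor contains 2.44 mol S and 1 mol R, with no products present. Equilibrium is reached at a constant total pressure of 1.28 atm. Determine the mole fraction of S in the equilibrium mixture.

Basis: 1 mol R initially; let X = conversion of R. Extent ξ = X.
Species balance: n_S = 2.44 − 2X; n_R = 1 − X; n_U = 2X.
Summing: n_T = 3.44 − X.
Mole fractions y_i = n_i/n_T; K = p_U^2 / (p_S^2 p_R) with p_i = y_i·P.
Substituting and setting equal to 3.18 atm^-1 gives a polynomial in X; the root in (0,1) is X = 0.543.
Then n_S = 1.35, n_T = 2.9, so y_S = 0.467.

y_S = 0.467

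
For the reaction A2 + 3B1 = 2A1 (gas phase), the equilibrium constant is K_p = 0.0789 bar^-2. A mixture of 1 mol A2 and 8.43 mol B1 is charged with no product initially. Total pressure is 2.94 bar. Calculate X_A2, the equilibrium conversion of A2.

Take 1 mol A2 as basis and let X be its fractional conversion, so ξ = X.
Mole table: n_A2 = 1 − X; n_B1 = 8.43 − 3X; n_A1 = 2X.
n_T = Σnᵢ = 9.43 − 2X.
With p_i = (n_i/n_T)P, K_p = p_A1^2 / (p_A2 p_B1^3).
Setting this equal to 0.0789 bar^-2 and taking the physical root (0 < X < 1) gives X = 0.569.

X = 0.569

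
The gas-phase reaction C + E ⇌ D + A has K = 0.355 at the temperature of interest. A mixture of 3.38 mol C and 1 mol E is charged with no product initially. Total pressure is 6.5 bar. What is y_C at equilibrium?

y_C = 0.631

Basis: 1 mol E initially; let X = conversion of E. Extent ξ = X.
Species balance: n_C = 3.38 − X; n_E = 1 − X; n_D = X; n_A = X.
n_T stays at 4.38 (no change in mole number).
With p_i = (n_i/n_T)P, K = p_D p_A / (p_C p_E).
Equating to 0.355 and solving on 0 < X < 1: X = 0.615.
Then n_C = 2.77, n_T = 4.38, so y_C = 0.631.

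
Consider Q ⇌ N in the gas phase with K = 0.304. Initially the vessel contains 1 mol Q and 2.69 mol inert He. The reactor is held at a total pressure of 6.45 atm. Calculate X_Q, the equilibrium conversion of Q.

Basis: 1 mol Q initially; let X = conversion of Q. Extent ξ = X.
At extent ξ: n_Q = 1 − X; n_N = X; n_I = 2.69 (inert).
Since Δν = 0, n_T = 3.69 throughout.
Mole fractions y_i = n_i/n_T; K = p_N / (p_Q) with p_i = y_i·P.
Substituting and setting equal to 0.304 gives a polynomial in X; the root in (0,1) is X = 0.233.

X = 0.233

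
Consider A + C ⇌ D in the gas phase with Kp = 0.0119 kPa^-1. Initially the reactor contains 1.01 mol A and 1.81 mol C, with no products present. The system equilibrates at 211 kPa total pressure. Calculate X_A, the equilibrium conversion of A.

X = 0.579

Basis: 1.01 mol A initially; let X = conversion of A. Extent ξ = 1.01X.
Mole table: n_A = 1.01 − 1.01X; n_C = 1.81 − 1.01X; n_D = 1.01X.
Total moles n_T = 2.82 − 1.01X.
With p_i = (n_i/n_T)P, Kp = p_D / (p_A p_C).
This yields a degree-2 equation in X; solving on (0,1), X = 0.579.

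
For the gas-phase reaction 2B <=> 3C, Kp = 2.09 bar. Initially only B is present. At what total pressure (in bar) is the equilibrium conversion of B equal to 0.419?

P = 3.44 bar

Let X = conversion of B (basis 1 mol B); extent of reaction ξ = 0.5X.
Moles: n_B = 1 − X; n_C = 1.5X.
Total moles n_T = 1 + 0.5X.
Kp = p_C^3 / (p_B^2) with p_i = (n_i/n_T)·P.
At X = 0.419: the mole-fraction product g(X) = Π y_i^ν_i = 0.6081. Since Kp = g(X)·P^{1}, P = (Kp/g)^(1/1) = (2.09/0.6081)^(1/1) = 3.44 bar.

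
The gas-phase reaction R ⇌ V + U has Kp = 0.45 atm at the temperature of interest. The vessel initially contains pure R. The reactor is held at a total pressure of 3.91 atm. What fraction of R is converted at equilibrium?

X = 0.321

Take 1 mol R as basis and let X be its fractional conversion, so ξ = X.
Species balance: n_R = 1 − X; n_V = X; n_U = X.
Summing: n_T = 1 + X.
y_i = n_i/n_T, p_i = y_i·P. Kp = p_V p_U / (p_R).
Substituting and setting equal to 0.45 atm gives a polynomial in X; the root in (0,1) is X = 0.321.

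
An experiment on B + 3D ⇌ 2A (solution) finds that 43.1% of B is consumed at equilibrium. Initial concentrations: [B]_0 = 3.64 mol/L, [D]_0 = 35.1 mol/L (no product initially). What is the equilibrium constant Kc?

Let X = conversion of B.
Concentrations: [B] = 3.64 − 3.64X; [D] = 35.1 − 10.9X; [A] = 7.28X.
At X = 0.431: [B] = 2.07, [D] = 30.4, [A] = 3.14.
Kc = [A]^2 / ([B] [D]^3) = 0.000169 (mol/L)^-2.

Kc = 0.000169 (mol/L)^-2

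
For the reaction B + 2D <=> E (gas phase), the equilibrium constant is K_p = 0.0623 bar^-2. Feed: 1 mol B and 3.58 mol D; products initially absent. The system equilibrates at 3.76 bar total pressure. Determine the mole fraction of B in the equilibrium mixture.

Let X = conversion of B (basis 1 mol B); extent of reaction ξ = X.
Moles: n_B = 1 − X; n_D = 3.58 − 2X; n_E = X.
Summing: n_T = 4.58 − 2X.
With p_i = (n_i/n_T)P, K_p = p_E / (p_B p_D^2).
Substituting and setting equal to 0.0623 bar^-2 gives a polynomial in X; the root in (0,1) is X = 0.328.
Then n_B = 0.672, n_T = 3.92, so y_B = 0.171.

y_B = 0.171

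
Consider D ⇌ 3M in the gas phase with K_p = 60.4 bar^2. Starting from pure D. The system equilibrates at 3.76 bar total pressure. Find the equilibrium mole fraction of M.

Let X = conversion of D (basis 1 mol D); extent of reaction ξ = X.
Mole table: n_D = 1 − X; n_M = 3X.
Total moles n_T = 1 + 2X.
Mole fractions y_i = n_i/n_T; K_p = p_M^3 / (p_D) with p_i = y_i·P.
Equating to 60.4 bar^2 and solving on 0 < X < 1: X = 0.661.
Then n_M = 1.98, n_T = 2.32, so y_M = 0.854.

y_M = 0.854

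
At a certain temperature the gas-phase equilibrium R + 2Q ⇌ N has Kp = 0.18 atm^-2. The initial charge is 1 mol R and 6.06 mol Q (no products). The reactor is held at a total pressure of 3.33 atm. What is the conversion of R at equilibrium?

X = 0.579

Let X = conversion of R (basis 1 mol R); extent of reaction ξ = X.
Mole table: n_R = 1 − X; n_Q = 6.06 − 2X; n_N = X.
Total moles n_T = 7.06 − 2X.
y_i = n_i/n_T, p_i = y_i·P. Kp = p_N / (p_R p_Q^2).
Substituting and setting equal to 0.18 atm^-2 gives a polynomial in X; the root in (0,1) is X = 0.579.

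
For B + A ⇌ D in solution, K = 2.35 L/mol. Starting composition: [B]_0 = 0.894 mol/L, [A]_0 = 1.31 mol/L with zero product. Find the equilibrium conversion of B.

X = 0.635

Let X = conversion of B; extent ξ = 0.894·X mol/L.
Concentrations: [B] = 0.894 − 0.894X; [A] = 1.31 − 0.894X; [D] = 0.894X.
K = [D] / ([B] [A]).
This equals 2.35 at X = 0.635 (the root in 0 < X < 1).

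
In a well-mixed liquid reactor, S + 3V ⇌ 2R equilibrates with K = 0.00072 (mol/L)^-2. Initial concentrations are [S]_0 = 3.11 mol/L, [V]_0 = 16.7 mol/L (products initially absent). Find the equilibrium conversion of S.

X = 0.319

Let X = conversion of S; extent ξ = 3.11·X mol/L.
Concentrations: [S] = 3.11 − 3.11X; [V] = 16.7 − 9.33X; [R] = 6.22X.
K = [R]^2 / ([S] [V]^3).
Equating to 0.00072 (mol/L)^-2: the physical root is X = 0.319.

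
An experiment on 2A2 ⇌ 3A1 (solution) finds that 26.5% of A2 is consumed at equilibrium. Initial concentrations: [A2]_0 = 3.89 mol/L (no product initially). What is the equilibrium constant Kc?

Let X = conversion of A2.
Concentrations: [A2] = 3.89 − 3.89X; [A1] = 5.83X.
At X = 0.265: [A2] = 2.86, [A1] = 1.55.
Kc = [A1]^3 / ([A2]^2) = 0.452 mol/L.

Kc = 0.452 mol/L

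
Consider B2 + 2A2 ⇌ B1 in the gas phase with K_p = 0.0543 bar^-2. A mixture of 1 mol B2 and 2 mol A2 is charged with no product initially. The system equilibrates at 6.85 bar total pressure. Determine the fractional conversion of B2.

Let X = conversion of B2 (basis 1 mol B2); extent of reaction ξ = X.
Species balance: n_B2 = 1 − X; n_A2 = 2 − 2X; n_B1 = X.
n_T = Σnᵢ = 3 − 2X.
Mole fractions y_i = n_i/n_T; K_p = p_B1 / (p_B2 p_A2^2) with p_i = y_i·P.
Setting this equal to 0.0543 bar^-2 and taking the physical root (0 < X < 1) gives X = 0.423.

X = 0.423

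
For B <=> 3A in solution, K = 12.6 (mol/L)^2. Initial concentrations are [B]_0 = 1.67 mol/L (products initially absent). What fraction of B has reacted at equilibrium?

X = 0.451

Let X = conversion of B; extent ξ = 1.67·X mol/L.
Concentrations: [B] = 1.67 − 1.67X; [A] = 5.01X.
K = [A]^3 / ([B]).
Solving K = 12.6 for X ∈ (0,1): X = 0.451.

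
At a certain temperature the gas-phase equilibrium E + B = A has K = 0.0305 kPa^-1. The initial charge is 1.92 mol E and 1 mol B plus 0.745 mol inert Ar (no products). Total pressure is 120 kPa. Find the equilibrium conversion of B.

X = 0.611

Take 1 mol B as basis and let X be its fractional conversion, so ξ = X.
Moles: n_E = 1.92 − X; n_B = 1 − X; n_A = X; n_I = 0.745 (inert).
n_T = Σnᵢ = 3.67 − X.
Mole fractions y_i = n_i/n_T; K = p_A / (p_E p_B) with p_i = y_i·P.
Equating to 0.0305 kPa^-1 and solving on 0 < X < 1: X = 0.611.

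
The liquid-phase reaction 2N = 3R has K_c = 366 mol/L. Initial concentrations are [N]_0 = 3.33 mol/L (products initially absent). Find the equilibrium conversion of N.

Let X = conversion of N; extent ξ = 3.33X/2 mol/L.
Concentrations: [N] = 3.33 − 3.33X; [R] = 5X.
K_c = [R]^3 / ([N]^2).
Setting equal to 366 and solving for X on (0,1) gives X = 0.860.

X = 0.860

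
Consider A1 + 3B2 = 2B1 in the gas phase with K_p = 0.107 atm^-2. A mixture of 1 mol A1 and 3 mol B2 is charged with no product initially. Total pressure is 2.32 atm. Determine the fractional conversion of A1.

X = 0.290

Let X = conversion of A1 (basis 1 mol A1); extent of reaction ξ = X.
Moles: n_A1 = 1 − X; n_B2 = 3 − 3X; n_B1 = 2X.
Summing: n_T = 4 − 2X.
With p_i = (n_i/n_T)P, K_p = p_B1^2 / (p_A1 p_B2^3).
This yields a degree-4 equation in X; solving on (0,1), X = 0.290.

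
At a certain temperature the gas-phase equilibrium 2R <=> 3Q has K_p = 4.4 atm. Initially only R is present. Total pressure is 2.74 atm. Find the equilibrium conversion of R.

X = 0.518

Take 1 mol R as basis and let X be its fractional conversion, so ξ = 0.5X.
Species balance: n_R = 1 − X; n_Q = 1.5X.
Total moles n_T = 1 + 0.5X.
y_i = n_i/n_T, p_i = y_i·P. K_p = p_Q^3 / (p_R^2).
Setting this equal to 4.4 atm and taking the physical root (0 < X < 1) gives X = 0.518.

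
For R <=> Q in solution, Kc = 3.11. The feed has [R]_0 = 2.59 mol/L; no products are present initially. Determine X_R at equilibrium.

Let X = conversion of R; extent ξ = 2.59·X mol/L.
Concentrations: [R] = 2.59 − 2.59X; [Q] = 2.59X.
Kc = [Q] / ([R]).
Equating to 3.11: the physical root is X = 0.757.

X = 0.757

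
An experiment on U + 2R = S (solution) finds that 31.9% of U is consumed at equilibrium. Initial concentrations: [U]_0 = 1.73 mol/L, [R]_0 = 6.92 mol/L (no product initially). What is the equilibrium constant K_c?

K_c = 0.0138 (mol/L)^-2

Let X = conversion of U.
Concentrations: [U] = 1.73 − 1.73X; [R] = 6.92 − 3.46X; [S] = 1.73X.
At X = 0.319: [U] = 1.18, [R] = 5.82, [S] = 0.552.
K_c = [S] / ([U] [R]^2) = 0.0138 (mol/L)^-2.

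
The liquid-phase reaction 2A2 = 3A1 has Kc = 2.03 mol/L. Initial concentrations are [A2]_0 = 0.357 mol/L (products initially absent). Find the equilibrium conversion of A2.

X = 0.622

Let X = conversion of A2; extent ξ = 0.357X/2 mol/L.
Concentrations: [A2] = 0.357 − 0.357X; [A1] = 0.535X.
Kc = [A1]^3 / ([A2]^2).
This equals 2.03 at X = 0.622 (the root in 0 < X < 1).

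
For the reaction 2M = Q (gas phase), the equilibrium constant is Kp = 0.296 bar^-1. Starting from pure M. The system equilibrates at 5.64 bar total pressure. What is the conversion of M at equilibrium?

X = 0.639

Basis: 1 mol M initially; let X = conversion of M. Extent ξ = 0.5X.
Species balance: n_M = 1 − X; n_Q = 0.5X.
Total moles n_T = 1 − 0.5X.
y_i = n_i/n_T, p_i = y_i·P. Kp = p_Q / (p_M^2).
Equating to 0.296 bar^-1 and solving on 0 < X < 1: X = 0.639.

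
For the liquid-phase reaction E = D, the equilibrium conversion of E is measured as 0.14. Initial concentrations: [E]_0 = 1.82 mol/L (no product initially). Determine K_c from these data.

K_c = 0.163

Let X = conversion of E.
Concentrations: [E] = 1.82 − 1.82X; [D] = 1.82X.
At X = 0.14: [E] = 1.57, [D] = 0.255.
K_c = [D] / ([E]) = 0.163.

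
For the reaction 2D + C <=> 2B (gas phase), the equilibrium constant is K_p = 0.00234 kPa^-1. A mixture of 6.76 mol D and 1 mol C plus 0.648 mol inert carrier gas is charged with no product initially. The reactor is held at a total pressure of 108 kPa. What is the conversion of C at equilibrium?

X = 0.407

Take 1 mol C as basis and let X be its fractional conversion, so ξ = X.
Mole table: n_D = 6.76 − 2X; n_C = 1 − X; n_B = 2X; n_I = 0.648 (inert).
Summing: n_T = 8.41 − X.
y_i = n_i/n_T, p_i = y_i·P. K_p = p_B^2 / (p_D^2 p_C).
This yields a degree-3 equation in X; solving on (0,1), X = 0.407.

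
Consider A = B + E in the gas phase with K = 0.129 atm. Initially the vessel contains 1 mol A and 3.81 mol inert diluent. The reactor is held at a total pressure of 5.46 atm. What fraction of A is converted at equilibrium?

X = 0.292

Take 1 mol A as basis and let X be its fractional conversion, so ξ = X.
Mole table: n_A = 1 − X; n_B = X; n_E = X; n_I = 3.81 (inert).
Total moles n_T = 4.81 + X.
With p_i = (n_i/n_T)P, K = p_B p_E / (p_A).
Equating to 0.129 atm and solving on 0 < X < 1: X = 0.292.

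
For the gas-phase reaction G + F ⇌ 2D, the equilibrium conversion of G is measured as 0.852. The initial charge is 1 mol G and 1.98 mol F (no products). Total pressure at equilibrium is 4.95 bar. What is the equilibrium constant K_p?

Basis: 1 mol G initially; let X = conversion of G. Extent ξ = X.
At extent ξ: n_G = 1 − X; n_F = 1.98 − X; n_D = 2X.
Since Δν = 0, n_T = 2.98 throughout.
At X = 0.852: n_G = 0.148, n_F = 1.13, n_D = 1.7, n_T = 2.98.
p_i = (n_i/n_T)·P. K_p = p_D^2 / (p_G p_F) = 17.4.

K_p = 17.4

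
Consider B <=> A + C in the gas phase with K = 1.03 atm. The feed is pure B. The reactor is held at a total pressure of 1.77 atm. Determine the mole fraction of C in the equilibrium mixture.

y_C = 0.378

Let X = conversion of B (basis 1 mol B); extent of reaction ξ = X.
Species balance: n_B = 1 − X; n_A = X; n_C = X.
n_T = Σnᵢ = 1 + X.
With p_i = (n_i/n_T)P, K = p_A p_C / (p_B).
Setting this equal to 1.03 atm and taking the physical root (0 < X < 1) gives X = 0.607.
Then n_C = 0.607, n_T = 1.61, so y_C = 0.378.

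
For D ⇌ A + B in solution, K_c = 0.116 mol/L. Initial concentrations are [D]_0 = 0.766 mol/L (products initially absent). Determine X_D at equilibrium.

X = 0.321

Let X = conversion of D; extent ξ = 0.766·X mol/L.
Concentrations: [D] = 0.766 − 0.766X; [A] = 0.766X; [B] = 0.766X.
K_c = [A] [B] / ([D]).
Equating to 0.116 mol/L: the physical root is X = 0.321.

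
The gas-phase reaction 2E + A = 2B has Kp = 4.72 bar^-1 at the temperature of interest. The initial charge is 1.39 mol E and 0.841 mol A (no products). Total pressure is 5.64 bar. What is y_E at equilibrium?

Basis: 1.39 mol E initially; let X = conversion of E. Extent ξ = 0.695X.
Species balance: n_E = 1.39 − 1.39X; n_A = 0.841 − 0.695X; n_B = 1.39X.
n_T = Σnᵢ = 2.23 − 0.695X.
Mole fractions y_i = n_i/n_T; Kp = p_B^2 / (p_E^2 p_A) with p_i = y_i·P.
Setting this equal to 4.72 bar^-1 and taking the physical root (0 < X < 1) gives X = 0.699.
Then n_E = 0.418, n_T = 1.74, so y_E = 0.239.

y_E = 0.239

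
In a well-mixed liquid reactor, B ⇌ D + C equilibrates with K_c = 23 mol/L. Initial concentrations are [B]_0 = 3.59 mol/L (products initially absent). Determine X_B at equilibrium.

X = 0.879

Let X = conversion of B; extent ξ = 3.59·X mol/L.
Concentrations: [B] = 3.59 − 3.59X; [D] = 3.59X; [C] = 3.59X.
K_c = [D] [C] / ([B]).
This equals 23 at X = 0.879 (the root in 0 < X < 1).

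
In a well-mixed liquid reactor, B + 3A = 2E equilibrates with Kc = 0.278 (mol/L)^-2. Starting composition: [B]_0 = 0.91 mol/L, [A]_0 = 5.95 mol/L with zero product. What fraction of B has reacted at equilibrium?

X = 0.824

Let X = conversion of B; extent ξ = 0.91·X mol/L.
Concentrations: [B] = 0.91 − 0.91X; [A] = 5.95 − 2.73X; [E] = 1.82X.
Kc = [E]^2 / ([B] [A]^3).
Setting equal to 0.278 and solving for X on (0,1) gives X = 0.824.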